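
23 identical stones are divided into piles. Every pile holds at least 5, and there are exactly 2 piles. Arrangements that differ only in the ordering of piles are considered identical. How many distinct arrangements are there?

They are:
18+5
17+6
16+7
15+8
14+9
13+10
12+11
Counting gives 7.

7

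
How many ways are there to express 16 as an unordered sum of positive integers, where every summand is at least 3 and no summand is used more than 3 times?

19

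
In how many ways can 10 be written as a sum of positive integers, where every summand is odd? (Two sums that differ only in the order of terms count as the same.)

They are:
9,1
7,3
7,1,1,1
5,5
5,3,1,1
5,1,1,1,1,1
3,3,3,1
3,3,1,1,1,1
3,1,1,1,1,1,1,1
1,1,1,1,1,1,1,1,1,1
That's 10 in total.

10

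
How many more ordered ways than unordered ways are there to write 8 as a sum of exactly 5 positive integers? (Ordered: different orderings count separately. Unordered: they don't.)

Compositions: C(7,4) = 35.
Partitions of 8 into exactly 5 parts: 3.
Difference: 35 − 3 = 32.

32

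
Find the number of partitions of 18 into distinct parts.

46

There are too many to list fully; the first 12 (by largest part) are:
18
17+1
16+2
15+3
15+2+1
14+4
14+3+1
13+5
13+4+1
13+3+2
12+6
12+5+1
…and 34 more, for 46 total.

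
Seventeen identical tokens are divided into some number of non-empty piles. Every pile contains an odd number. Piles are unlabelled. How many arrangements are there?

A partial list (first 12 by largest part):
17
15 + 1 + 1
13 + 3 + 1
13 + 1 + 1 + 1 + 1
11 + 5 + 1
11 + 3 + 3
11 + 3 + 1 + 1 + 1
11 + 1 + 1 + 1 + 1 + 1 + 1
9 + 7 + 1
9 + 5 + 3
9 + 5 + 1 + 1 + 1
9 + 3 + 3 + 1 + 1
…and 26 more, for 38 total.

38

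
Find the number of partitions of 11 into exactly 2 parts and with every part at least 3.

3

They are:
8+3
7+4
6+5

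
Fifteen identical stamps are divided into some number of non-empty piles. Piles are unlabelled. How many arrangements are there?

176

There are 176 such partitions.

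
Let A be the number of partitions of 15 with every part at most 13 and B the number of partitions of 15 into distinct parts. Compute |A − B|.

147

Partitions of 15 with every part at most 13: 174.
Partitions of 15 into distinct parts: 27.
|174 − 27| = 147.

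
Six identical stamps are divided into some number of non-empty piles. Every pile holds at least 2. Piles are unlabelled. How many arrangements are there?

Listing the qualifying partitions of 6:
6
4 + 2
3 + 3
2 + 2 + 2

4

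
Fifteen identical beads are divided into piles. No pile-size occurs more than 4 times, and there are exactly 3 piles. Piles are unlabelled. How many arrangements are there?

19

The partitions of 15 that satisfy the conditions:
1 + 1 + 13
1 + 2 + 12
1 + 3 + 11
2 + 2 + 11
1 + 4 + 10
2 + 3 + 10
1 + 5 + 9
2 + 4 + 9
3 + 3 + 9
1 + 6 + 8
2 + 5 + 8
3 + 4 + 8
1 + 7 + 7
2 + 6 + 7
3 + 5 + 7
4 + 4 + 7
3 + 6 + 6
4 + 5 + 6
5 + 5 + 5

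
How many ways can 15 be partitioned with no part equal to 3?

99

Counting exhaustively, 99 partitions satisfy the conditions.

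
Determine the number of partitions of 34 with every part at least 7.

42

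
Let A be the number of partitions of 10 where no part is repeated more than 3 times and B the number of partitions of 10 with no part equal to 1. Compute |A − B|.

17

Partitions of 10 where no part is repeated more than 3 times: 29.
Partitions of 10 with no part equal to 1: 12.
|29 − 12| = 17.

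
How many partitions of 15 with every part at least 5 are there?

5

Listing the qualifying partitions of 15:
15
10 + 5
9 + 6
8 + 7
5 + 5 + 5
That's 5 in total.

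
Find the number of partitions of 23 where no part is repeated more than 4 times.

769

Direct enumeration gives 769 partitions.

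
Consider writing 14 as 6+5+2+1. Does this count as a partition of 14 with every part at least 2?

The parts sum to 14, and the condition 'every summand is at least 2' is violated.

No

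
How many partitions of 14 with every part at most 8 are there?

116

Direct enumeration gives 116 partitions.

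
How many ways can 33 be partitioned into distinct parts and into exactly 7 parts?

7

They are:
12,6,5,4,3,2,1
11,7,5,4,3,2,1
10,8,5,4,3,2,1
10,7,6,4,3,2,1
9,8,6,4,3,2,1
9,7,6,5,3,2,1
8,7,6,5,4,2,1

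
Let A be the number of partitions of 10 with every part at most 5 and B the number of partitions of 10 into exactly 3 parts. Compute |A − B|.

Partitions of 10 with every part at most 5: 30.
Partitions of 10 into exactly 3 parts: 8.
|30 − 8| = 22.

22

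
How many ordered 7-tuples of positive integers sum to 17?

Place 6 bars in the 16 internal gaps of a row of 17 dots: C(16,6) = 8008.

8008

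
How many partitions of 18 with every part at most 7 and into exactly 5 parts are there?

There are too many to list fully; the first 12 (by largest part) are:
7, 7, 2, 1, 1
7, 6, 3, 1, 1
7, 6, 2, 2, 1
7, 5, 4, 1, 1
7, 5, 3, 2, 1
7, 5, 2, 2, 2
7, 4, 4, 2, 1
7, 4, 3, 3, 1
7, 4, 3, 2, 2
7, 3, 3, 3, 2
6, 6, 4, 1, 1
6, 6, 3, 2, 1
…and 18 more, for 30 total.

30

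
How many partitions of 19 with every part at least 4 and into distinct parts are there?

Listing the qualifying partitions of 19:
19
15, 4
14, 5
13, 6
12, 7
11, 8
10, 9
10, 5, 4
9, 6, 4
8, 7, 4
8, 6, 5

11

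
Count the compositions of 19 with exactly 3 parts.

A composition of 19 into 3 positive parts is chosen by placing 2 dividers among the 18 gaps between 19 units: C(18,2) = 153.

153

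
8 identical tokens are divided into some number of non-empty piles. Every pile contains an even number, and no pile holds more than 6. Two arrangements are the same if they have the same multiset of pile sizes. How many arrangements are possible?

Listing the qualifying partitions of 8:
2+6
4+4
2+2+4
2+2+2+2
That's 4 in total.

4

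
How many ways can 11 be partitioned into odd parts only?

Listing the qualifying partitions of 11:
11
9 + 1 + 1
7 + 3 + 1
7 + 1 + 1 + 1 + 1
5 + 5 + 1
5 + 3 + 3
5 + 3 + 1 + 1 + 1
5 + 1 + 1 + 1 + 1 + 1 + 1
3 + 3 + 3 + 1 + 1
3 + 3 + 1 + 1 + 1 + 1 + 1
3 + 1 + 1 + 1 + 1 + 1 + 1 + 1 + 1
1 + 1 + 1 + 1 + 1 + 1 + 1 + 1 + 1 + 1 + 1
Counting gives 12.

12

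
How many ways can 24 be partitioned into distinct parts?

A full systematic count gives 122.

122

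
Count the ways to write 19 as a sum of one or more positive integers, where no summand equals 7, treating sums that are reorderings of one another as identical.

413

Counting exhaustively, 413 partitions satisfy the conditions.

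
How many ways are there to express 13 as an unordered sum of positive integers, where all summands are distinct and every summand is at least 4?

Enumerating:
13
4+9
5+8
6+7

4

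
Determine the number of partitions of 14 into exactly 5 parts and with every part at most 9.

22

The partitions of 14 that satisfy the conditions:
9, 2, 1, 1, 1
8, 3, 1, 1, 1
8, 2, 2, 1, 1
7, 4, 1, 1, 1
7, 3, 2, 1, 1
7, 2, 2, 2, 1
6, 5, 1, 1, 1
6, 4, 2, 1, 1
6, 3, 3, 1, 1
6, 3, 2, 2, 1
6, 2, 2, 2, 2
5, 5, 2, 1, 1
5, 4, 3, 1, 1
5, 4, 2, 2, 1
5, 3, 3, 2, 1
5, 3, 2, 2, 2
4, 4, 4, 1, 1
4, 4, 3, 2, 1
4, 4, 2, 2, 2
4, 3, 3, 3, 1
4, 3, 3, 2, 2
3, 3, 3, 3, 2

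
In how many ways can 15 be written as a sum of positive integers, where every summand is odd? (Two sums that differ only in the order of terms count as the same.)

27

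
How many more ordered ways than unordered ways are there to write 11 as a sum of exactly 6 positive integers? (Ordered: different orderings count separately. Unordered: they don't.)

Ordered (compositions into 6 parts): C(10,5) = 252.
Unordered (partitions into 6 parts): 7.
Difference: 252 − 7 = 245.

245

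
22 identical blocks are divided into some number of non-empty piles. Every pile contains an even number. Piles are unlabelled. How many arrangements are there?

56

There are too many to list fully; the first 12 (by largest part) are:
22
20,2
18,4
18,2,2
16,6
16,4,2
16,2,2,2
14,8
14,6,2
14,4,4
14,4,2,2
14,2,2,2,2
…and 44 more, for 56 total.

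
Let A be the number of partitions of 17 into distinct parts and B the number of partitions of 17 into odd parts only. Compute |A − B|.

Partitions of 17 into distinct parts: 38.
Partitions of 17 into odd parts only: 38.
|38 − 38| = 0.

0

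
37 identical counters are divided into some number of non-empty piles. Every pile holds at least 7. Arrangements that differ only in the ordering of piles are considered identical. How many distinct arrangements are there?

A partial list (first 12 by largest part):
37
30,7
29,8
28,9
27,10
26,11
25,12
24,13
23,14
23,7,7
22,15
22,8,7
…and 51 more, for 63 total.

63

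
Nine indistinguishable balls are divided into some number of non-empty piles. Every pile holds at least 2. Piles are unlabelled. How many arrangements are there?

They are:
9
7, 2
6, 3
5, 4
5, 2, 2
4, 3, 2
3, 3, 3
3, 2, 2, 2

8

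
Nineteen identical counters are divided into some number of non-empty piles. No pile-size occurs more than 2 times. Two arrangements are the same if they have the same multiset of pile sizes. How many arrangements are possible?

A full systematic count gives 163.

163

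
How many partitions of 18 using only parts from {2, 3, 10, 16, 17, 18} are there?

8

Enumerating:
18
16, 2
10, 3, 3, 2
10, 2, 2, 2, 2
3, 3, 3, 3, 3, 3
3, 3, 3, 3, 2, 2, 2
3, 3, 2, 2, 2, 2, 2, 2
2, 2, 2, 2, 2, 2, 2, 2, 2
That's 8 in total.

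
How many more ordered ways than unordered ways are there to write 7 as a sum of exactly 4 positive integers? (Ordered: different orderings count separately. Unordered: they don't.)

17

Ordered (compositions into 4 parts): C(6,3) = 20.
Unordered (partitions into 4 parts): 3.
Difference: 20 − 3 = 17.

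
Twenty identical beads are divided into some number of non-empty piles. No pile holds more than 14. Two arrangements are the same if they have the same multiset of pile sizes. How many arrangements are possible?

A full systematic count gives 608.

608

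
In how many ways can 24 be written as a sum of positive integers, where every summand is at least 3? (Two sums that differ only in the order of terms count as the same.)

110

Systematic enumeration (by largest part, then next-largest, …) yields 110.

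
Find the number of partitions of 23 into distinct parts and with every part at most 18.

97

Enumerating by decreasing first part gives 97 partitions in all.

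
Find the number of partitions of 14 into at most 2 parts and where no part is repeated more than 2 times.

8

They are:
14
13,1
12,2
11,3
10,4
9,5
8,6
7,7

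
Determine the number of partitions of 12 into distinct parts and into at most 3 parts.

13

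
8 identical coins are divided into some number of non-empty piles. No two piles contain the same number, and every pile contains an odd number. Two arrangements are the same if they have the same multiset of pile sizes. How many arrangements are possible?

The partitions of 8 that satisfy the conditions:
7 + 1
5 + 3
Counting gives 2.

2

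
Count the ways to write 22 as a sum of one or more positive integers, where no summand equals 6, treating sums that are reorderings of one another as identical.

Enumerating by decreasing first part gives 771 partitions in all.

771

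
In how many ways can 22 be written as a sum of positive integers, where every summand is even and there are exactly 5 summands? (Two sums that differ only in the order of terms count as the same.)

10

Enumerating:
2,2,2,2,14
2,2,2,4,12
2,2,2,6,10
2,2,4,4,10
2,2,2,8,8
2,2,4,6,8
2,4,4,4,8
2,2,6,6,6
2,4,4,6,6
4,4,4,4,6
That's 10 in total.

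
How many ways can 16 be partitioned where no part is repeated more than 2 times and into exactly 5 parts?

21

The partitions of 16 that satisfy the conditions:
1+1+2+2+10
1+1+2+3+9
1+1+2+4+8
1+1+3+3+8
1+2+2+3+8
1+1+2+5+7
1+1+3+4+7
1+2+2+4+7
1+2+3+3+7
1+1+2+6+6
1+1+3+5+6
1+2+2+5+6
1+1+4+4+6
1+2+3+4+6
2+2+3+3+6
1+1+4+5+5
1+2+3+5+5
1+2+4+4+5
1+3+3+4+5
2+2+3+4+5
2+3+3+4+4
That's 21 in total.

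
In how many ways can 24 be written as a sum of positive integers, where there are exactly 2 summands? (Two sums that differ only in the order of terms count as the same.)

12

The partitions of 24 that satisfy the conditions:
23, 1
22, 2
21, 3
20, 4
19, 5
18, 6
17, 7
16, 8
15, 9
14, 10
13, 11
12, 12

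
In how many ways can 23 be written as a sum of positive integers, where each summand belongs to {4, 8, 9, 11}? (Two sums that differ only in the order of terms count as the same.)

2

They are:
11+8+4
11+4+4+4
Counting gives 2.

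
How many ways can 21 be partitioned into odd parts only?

Counting exhaustively, 76 partitions satisfy the conditions.

76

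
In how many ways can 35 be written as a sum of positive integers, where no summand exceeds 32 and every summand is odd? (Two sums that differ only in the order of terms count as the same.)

583

Counting exhaustively, 583 partitions satisfy the conditions.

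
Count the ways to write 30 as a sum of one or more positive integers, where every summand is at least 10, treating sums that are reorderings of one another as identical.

8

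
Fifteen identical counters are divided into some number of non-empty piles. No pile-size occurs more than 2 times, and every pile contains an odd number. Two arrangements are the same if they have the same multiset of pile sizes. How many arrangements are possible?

Enumerating:
15
13 + 1 + 1
11 + 3 + 1
9 + 5 + 1
9 + 3 + 3
7 + 7 + 1
7 + 5 + 3
7 + 3 + 3 + 1 + 1
5 + 5 + 3 + 1 + 1

9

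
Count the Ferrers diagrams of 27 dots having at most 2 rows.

14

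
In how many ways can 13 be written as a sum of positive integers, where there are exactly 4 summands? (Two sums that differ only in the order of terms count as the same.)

They are:
10,1,1,1
9,2,1,1
8,3,1,1
8,2,2,1
7,4,1,1
7,3,2,1
7,2,2,2
6,5,1,1
6,4,2,1
6,3,3,1
6,3,2,2
5,5,2,1
5,4,3,1
5,4,2,2
5,3,3,2
4,4,4,1
4,4,3,2
4,3,3,3

18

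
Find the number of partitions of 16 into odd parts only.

A partial list (first 12 by largest part):
1+15
3+13
1+1+1+13
5+11
1+1+3+11
1+1+1+1+1+11
7+9
1+1+5+9
1+3+3+9
1+1+1+1+3+9
1+1+1+1+1+1+1+9
1+1+7+7
…and 20 more, for 32 total.

32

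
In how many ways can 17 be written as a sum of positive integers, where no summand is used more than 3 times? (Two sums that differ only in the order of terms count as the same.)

Enumerating by decreasing first part gives 166 partitions in all.

166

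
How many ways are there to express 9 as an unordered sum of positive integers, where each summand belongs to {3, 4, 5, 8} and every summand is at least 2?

2

The partitions of 9 that satisfy the conditions:
5 + 4
3 + 3 + 3
Counting gives 2.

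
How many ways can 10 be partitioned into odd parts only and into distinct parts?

The partitions of 10 that satisfy the conditions:
9 + 1
7 + 3

2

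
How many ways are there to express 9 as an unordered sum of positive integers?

A partial list (first 12 by largest part):
9
1+8
2+7
1+1+7
3+6
1+2+6
1+1+1+6
4+5
1+3+5
2+2+5
1+1+2+5
1+1+1+1+5
…and 18 more, for 30 total.

30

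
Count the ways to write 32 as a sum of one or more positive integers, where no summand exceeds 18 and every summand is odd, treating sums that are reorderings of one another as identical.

Systematic enumeration (by largest part, then next-largest, …) yields 341.

341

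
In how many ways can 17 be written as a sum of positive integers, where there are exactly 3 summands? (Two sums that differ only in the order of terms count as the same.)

24

Enumerating:
15, 1, 1
14, 2, 1
13, 3, 1
13, 2, 2
12, 4, 1
12, 3, 2
11, 5, 1
11, 4, 2
11, 3, 3
10, 6, 1
10, 5, 2
10, 4, 3
9, 7, 1
9, 6, 2
9, 5, 3
9, 4, 4
8, 8, 1
8, 7, 2
8, 6, 3
8, 5, 4
7, 7, 3
7, 6, 4
7, 5, 5
6, 6, 5
Counting gives 24.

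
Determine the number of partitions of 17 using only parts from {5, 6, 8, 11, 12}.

Listing the qualifying partitions of 17:
5, 12
6, 11
5, 6, 6

3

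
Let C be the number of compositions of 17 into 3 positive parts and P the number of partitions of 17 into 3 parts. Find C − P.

Ordered (compositions into 3 parts): C(16,2) = 120.
Partitions of 17 into exactly 3 parts: 24.
Difference: 120 − 24 = 96.

96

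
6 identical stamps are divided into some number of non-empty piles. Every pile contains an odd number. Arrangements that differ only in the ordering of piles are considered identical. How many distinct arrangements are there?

4

Listing the qualifying partitions of 6:
1, 5
3, 3
1, 1, 1, 3
1, 1, 1, 1, 1, 1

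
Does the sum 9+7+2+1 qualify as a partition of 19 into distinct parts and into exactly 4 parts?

Yes

The parts sum to 19, and the condition 'all summands are distinct' holds; the condition 'there are exactly 4 summands' holds.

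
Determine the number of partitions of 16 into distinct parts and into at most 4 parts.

31

There are too many to list fully; the first 12 (by largest part) are:
16
15+1
14+2
13+3
13+2+1
12+4
12+3+1
11+5
11+4+1
11+3+2
10+6
10+5+1
…and 19 more, for 31 total.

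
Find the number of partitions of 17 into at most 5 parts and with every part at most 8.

66

There are too many to list fully; the first 12 (by largest part) are:
8+8+1
8+7+2
8+7+1+1
8+6+3
8+6+2+1
8+6+1+1+1
8+5+4
8+5+3+1
8+5+2+2
8+5+2+1+1
8+4+4+1
8+4+3+2
…and 54 more, for 66 total.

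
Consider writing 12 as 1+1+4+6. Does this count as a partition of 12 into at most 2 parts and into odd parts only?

The parts sum to 12, and the condition 'there are at most 2 summands' is violated.

No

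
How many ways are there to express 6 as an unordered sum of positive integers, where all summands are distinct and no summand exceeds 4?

2

The partitions of 6 that satisfy the conditions:
4,2
3,2,1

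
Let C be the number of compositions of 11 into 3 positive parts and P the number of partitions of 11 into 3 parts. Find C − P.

Ordered (compositions into 3 parts): C(10,2) = 45.
Unordered (partitions into 3 parts): 10.
Difference: 45 − 10 = 35.

35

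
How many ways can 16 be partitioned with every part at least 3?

Enumerating:
16
13, 3
12, 4
11, 5
10, 6
10, 3, 3
9, 7
9, 4, 3
8, 8
8, 5, 3
8, 4, 4
7, 6, 3
7, 5, 4
7, 3, 3, 3
6, 6, 4
6, 5, 5
6, 4, 3, 3
5, 5, 3, 3
5, 4, 4, 3
4, 4, 4, 4
4, 3, 3, 3, 3

21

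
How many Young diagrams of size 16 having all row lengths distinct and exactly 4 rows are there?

9

The partitions of 16 that satisfy the conditions:
1,2,3,10
1,2,4,9
1,2,5,8
1,3,4,8
1,2,6,7
1,3,5,7
2,3,4,7
1,4,5,6
2,3,5,6
Counting gives 9.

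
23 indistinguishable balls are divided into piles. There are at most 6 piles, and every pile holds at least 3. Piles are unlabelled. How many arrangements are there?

86

A full systematic count gives 86.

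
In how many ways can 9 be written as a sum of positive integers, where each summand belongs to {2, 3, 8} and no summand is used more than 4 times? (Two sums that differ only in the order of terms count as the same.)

Enumerating:
3+3+3
3+2+2+2
That's 2 in total.

2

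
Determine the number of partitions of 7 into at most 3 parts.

The partitions of 7 that satisfy the conditions:
7
6+1
5+2
5+1+1
4+3
4+2+1
3+3+1
3+2+2

8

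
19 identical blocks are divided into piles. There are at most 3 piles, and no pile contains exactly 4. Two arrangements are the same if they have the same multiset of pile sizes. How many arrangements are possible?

32

A partial list (first 12 by largest part):
19
18+1
17+2
17+1+1
16+3
16+2+1
15+3+1
15+2+2
14+5
14+3+2
13+6
13+5+1
…and 20 more, for 32 total.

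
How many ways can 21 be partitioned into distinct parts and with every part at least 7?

5

Listing the qualifying partitions of 21:
21
14+7
13+8
12+9
11+10
Counting gives 5.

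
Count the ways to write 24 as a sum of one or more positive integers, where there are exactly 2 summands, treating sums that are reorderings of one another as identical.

12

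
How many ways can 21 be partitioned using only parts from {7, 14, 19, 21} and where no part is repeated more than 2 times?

2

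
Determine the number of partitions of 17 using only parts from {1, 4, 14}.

The partitions of 17 that satisfy the conditions:
14+1+1+1
4+4+4+4+1
4+4+4+1+1+1+1+1
4+4+1+1+1+1+1+1+1+1+1
4+1+1+1+1+1+1+1+1+1+1+1+1+1
1+1+1+1+1+1+1+1+1+1+1+1+1+1+1+1+1

6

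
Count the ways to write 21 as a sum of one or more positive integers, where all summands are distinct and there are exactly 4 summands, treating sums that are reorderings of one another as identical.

There are too many to list fully; the first 12 (by largest part) are:
1+2+3+15
1+2+4+14
1+2+5+13
1+3+4+13
1+2+6+12
1+3+5+12
2+3+4+12
1+2+7+11
1+3+6+11
1+4+5+11
2+3+5+11
1+2+8+10
…and 15 more, for 27 total.

27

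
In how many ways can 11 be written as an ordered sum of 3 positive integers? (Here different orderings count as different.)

Place 2 bars in the 10 internal gaps of a row of 11 dots: C(10,2) = 45.

45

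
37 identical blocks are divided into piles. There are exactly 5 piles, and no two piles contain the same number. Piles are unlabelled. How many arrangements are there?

255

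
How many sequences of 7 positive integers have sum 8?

Place 6 bars in the 7 internal gaps of a row of 8 dots: C(7,6) = 7.

7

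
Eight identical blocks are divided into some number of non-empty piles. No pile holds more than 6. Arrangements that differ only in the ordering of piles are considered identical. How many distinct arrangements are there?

20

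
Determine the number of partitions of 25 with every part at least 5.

30

There are too many to list fully; the first 12 (by largest part) are:
25
5+20
6+19
7+18
8+17
9+16
10+15
5+5+15
11+14
5+6+14
12+13
5+7+13
…and 18 more, for 30 total.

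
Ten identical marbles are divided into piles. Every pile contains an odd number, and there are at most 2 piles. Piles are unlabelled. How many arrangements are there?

3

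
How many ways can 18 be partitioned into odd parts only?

46

There are too many to list fully; the first 12 (by largest part) are:
17 + 1
15 + 3
15 + 1 + 1 + 1
13 + 5
13 + 3 + 1 + 1
13 + 1 + 1 + 1 + 1 + 1
11 + 7
11 + 5 + 1 + 1
11 + 3 + 3 + 1
11 + 3 + 1 + 1 + 1 + 1
11 + 1 + 1 + 1 + 1 + 1 + 1 + 1
9 + 9
…and 34 more, for 46 total.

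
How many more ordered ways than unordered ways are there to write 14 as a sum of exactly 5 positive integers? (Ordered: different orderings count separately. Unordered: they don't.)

Compositions: C(13,4) = 715.
Unordered (partitions into 5 parts): 23.
Difference: 715 − 23 = 692.

692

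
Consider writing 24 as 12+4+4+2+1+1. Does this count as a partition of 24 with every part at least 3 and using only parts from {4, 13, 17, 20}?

The parts sum to 24, and the condition 'every summand is at least 3' is violated.

No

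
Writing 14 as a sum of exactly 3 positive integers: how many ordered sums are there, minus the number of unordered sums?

62

Compositions: C(13,2) = 78.
Partitions of 14 into exactly 3 parts: 16.
Difference: 78 − 16 = 62.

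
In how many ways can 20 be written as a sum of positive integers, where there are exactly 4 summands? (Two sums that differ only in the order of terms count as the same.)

A partial list (first 12 by largest part):
17+1+1+1
16+2+1+1
15+3+1+1
15+2+2+1
14+4+1+1
14+3+2+1
14+2+2+2
13+5+1+1
13+4+2+1
13+3+3+1
13+3+2+2
12+6+1+1
…and 52 more, for 64 total.

64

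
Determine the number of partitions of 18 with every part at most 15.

Systematic enumeration (by largest part, then next-largest, …) yields 381.

381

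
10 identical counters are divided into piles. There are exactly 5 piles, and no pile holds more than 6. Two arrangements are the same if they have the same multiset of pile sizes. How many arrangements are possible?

Listing the qualifying partitions of 10:
6, 1, 1, 1, 1
5, 2, 1, 1, 1
4, 3, 1, 1, 1
4, 2, 2, 1, 1
3, 3, 2, 1, 1
3, 2, 2, 2, 1
2, 2, 2, 2, 2
That's 7 in total.

7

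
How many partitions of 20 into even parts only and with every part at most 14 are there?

There are too many to list fully; the first 12 (by largest part) are:
14, 6
14, 4, 2
14, 2, 2, 2
12, 8
12, 6, 2
12, 4, 4
12, 4, 2, 2
12, 2, 2, 2, 2
10, 10
10, 8, 2
10, 6, 4
10, 6, 2, 2
…and 26 more, for 38 total.

38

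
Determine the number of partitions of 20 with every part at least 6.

8

Enumerating:
20
14+6
13+7
12+8
11+9
10+10
8+6+6
7+7+6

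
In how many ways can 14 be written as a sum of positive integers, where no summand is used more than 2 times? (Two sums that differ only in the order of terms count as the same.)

There are too many to list fully; the first 12 (by largest part) are:
14
13,1
12,2
12,1,1
11,3
11,2,1
10,4
10,3,1
10,2,2
10,2,1,1
9,5
9,4,1
…and 45 more, for 57 total.

57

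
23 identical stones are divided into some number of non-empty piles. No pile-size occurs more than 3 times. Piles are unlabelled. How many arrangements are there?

592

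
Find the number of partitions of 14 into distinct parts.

22

Enumerating:
14
13,1
12,2
11,3
11,2,1
10,4
10,3,1
9,5
9,4,1
9,3,2
8,6
8,5,1
8,4,2
8,3,2,1
7,6,1
7,5,2
7,4,3
7,4,2,1
6,5,3
6,5,2,1
6,4,3,1
5,4,3,2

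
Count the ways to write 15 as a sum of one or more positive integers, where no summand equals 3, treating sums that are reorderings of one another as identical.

99

Enumerating by decreasing first part gives 99 partitions in all.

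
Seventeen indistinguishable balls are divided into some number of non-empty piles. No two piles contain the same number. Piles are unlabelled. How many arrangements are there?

A partial list (first 12 by largest part):
17
1,16
2,15
3,14
1,2,14
4,13
1,3,13
5,12
1,4,12
2,3,12
6,11
1,5,11
…and 26 more, for 38 total.

38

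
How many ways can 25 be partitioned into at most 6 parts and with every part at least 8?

7

The partitions of 25 that satisfy the conditions:
25
17, 8
16, 9
15, 10
14, 11
13, 12
9, 8, 8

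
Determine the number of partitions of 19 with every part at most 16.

There are 486 such partitions.

486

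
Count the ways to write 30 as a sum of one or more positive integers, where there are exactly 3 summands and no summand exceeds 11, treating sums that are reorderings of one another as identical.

3

Enumerating:
8, 11, 11
9, 10, 11
10, 10, 10
Counting gives 3.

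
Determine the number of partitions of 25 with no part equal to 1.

Systematic enumeration (by largest part, then next-largest, …) yields 383.

383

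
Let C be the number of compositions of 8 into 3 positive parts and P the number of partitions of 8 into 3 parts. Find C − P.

16

Ordered (compositions into 3 parts): C(7,2) = 21.
Unordered (partitions into 3 parts): 5.
Difference: 21 − 5 = 16.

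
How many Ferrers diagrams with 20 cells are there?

627

Counting exhaustively, 627 partitions satisfy the conditions.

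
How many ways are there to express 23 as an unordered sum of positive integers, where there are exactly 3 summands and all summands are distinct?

33

A partial list (first 12 by largest part):
20+2+1
19+3+1
18+4+1
18+3+2
17+5+1
17+4+2
16+6+1
16+5+2
16+4+3
15+7+1
15+6+2
15+5+3
…and 21 more, for 33 total.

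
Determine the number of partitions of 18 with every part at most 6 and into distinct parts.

2

Enumerating:
6,5,4,3
6,5,4,2,1
Counting gives 2.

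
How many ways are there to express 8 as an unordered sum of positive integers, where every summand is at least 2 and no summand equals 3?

5

The partitions of 8 that satisfy the conditions:
8
2 + 6
4 + 4
2 + 2 + 4
2 + 2 + 2 + 2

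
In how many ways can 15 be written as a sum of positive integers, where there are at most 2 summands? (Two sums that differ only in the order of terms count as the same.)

8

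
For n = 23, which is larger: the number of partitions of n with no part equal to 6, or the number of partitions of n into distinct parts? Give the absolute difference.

Partitions of 23 with no part equal to 6: 958.
Partitions of 23 into distinct parts: 104.
|958 − 104| = 854.

854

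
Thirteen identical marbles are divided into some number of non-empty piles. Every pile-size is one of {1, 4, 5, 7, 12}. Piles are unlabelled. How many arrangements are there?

12

They are:
12+1
7+5+1
7+4+1+1
7+1+1+1+1+1+1
5+5+1+1+1
5+4+4
5+4+1+1+1+1
5+1+1+1+1+1+1+1+1
4+4+4+1
4+4+1+1+1+1+1
4+1+1+1+1+1+1+1+1+1
1+1+1+1+1+1+1+1+1+1+1+1+1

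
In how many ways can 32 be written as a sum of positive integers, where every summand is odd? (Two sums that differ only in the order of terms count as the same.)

Enumerating by decreasing first part gives 390 partitions in all.

390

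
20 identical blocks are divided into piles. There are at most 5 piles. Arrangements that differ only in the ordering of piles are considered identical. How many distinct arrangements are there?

192

Direct enumeration gives 192 partitions.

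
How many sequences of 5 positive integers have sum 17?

1820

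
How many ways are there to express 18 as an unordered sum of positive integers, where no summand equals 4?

250

A full systematic count gives 250.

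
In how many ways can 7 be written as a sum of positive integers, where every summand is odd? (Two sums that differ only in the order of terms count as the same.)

They are:
7
5, 1, 1
3, 3, 1
3, 1, 1, 1, 1
1, 1, 1, 1, 1, 1, 1

5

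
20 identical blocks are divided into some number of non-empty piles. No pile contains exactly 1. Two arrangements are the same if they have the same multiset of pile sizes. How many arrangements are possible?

Enumerating by decreasing first part gives 137 partitions in all.

137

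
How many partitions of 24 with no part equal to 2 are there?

573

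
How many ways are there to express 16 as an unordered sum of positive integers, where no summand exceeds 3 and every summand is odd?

6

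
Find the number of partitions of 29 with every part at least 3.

There are 273 such partitions.

273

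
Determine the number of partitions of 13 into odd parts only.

18

They are:
13
11,1,1
9,3,1
9,1,1,1,1
7,5,1
7,3,3
7,3,1,1,1
7,1,1,1,1,1,1
5,5,3
5,5,1,1,1
5,3,3,1,1
5,3,1,1,1,1,1
5,1,1,1,1,1,1,1,1
3,3,3,3,1
3,3,3,1,1,1,1
3,3,1,1,1,1,1,1,1
3,1,1,1,1,1,1,1,1,1,1
1,1,1,1,1,1,1,1,1,1,1,1,1
Counting gives 18.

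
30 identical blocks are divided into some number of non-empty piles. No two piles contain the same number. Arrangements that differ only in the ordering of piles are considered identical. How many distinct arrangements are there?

296

There are 296 such partitions.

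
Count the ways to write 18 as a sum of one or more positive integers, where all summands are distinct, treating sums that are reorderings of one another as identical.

46

A partial list (first 12 by largest part):
18
1+17
2+16
3+15
1+2+15
4+14
1+3+14
5+13
1+4+13
2+3+13
6+12
1+5+12
…and 34 more, for 46 total.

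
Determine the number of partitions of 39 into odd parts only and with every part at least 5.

35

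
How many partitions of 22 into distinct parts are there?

89

Enumerating by decreasing first part gives 89 partitions in all.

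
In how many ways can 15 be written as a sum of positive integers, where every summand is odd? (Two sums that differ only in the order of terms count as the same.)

A partial list (first 12 by largest part):
15
1 + 1 + 13
1 + 3 + 11
1 + 1 + 1 + 1 + 11
1 + 5 + 9
3 + 3 + 9
1 + 1 + 1 + 3 + 9
1 + 1 + 1 + 1 + 1 + 1 + 9
1 + 7 + 7
3 + 5 + 7
1 + 1 + 1 + 5 + 7
1 + 1 + 3 + 3 + 7
…and 15 more, for 27 total.

27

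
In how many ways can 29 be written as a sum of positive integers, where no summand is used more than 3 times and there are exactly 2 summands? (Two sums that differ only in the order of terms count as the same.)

14

Enumerating:
28,1
27,2
26,3
25,4
24,5
23,6
22,7
21,8
20,9
19,10
18,11
17,12
16,13
15,14
That's 14 in total.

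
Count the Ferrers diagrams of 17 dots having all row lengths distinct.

There are too many to list fully; the first 12 (by largest part) are:
17
1 + 16
2 + 15
3 + 14
1 + 2 + 14
4 + 13
1 + 3 + 13
5 + 12
1 + 4 + 12
2 + 3 + 12
6 + 11
1 + 5 + 11
…and 26 more, for 38 total.

38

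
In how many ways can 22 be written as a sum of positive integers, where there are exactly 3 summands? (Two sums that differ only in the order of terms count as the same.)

A partial list (first 12 by largest part):
20 + 1 + 1
19 + 2 + 1
18 + 3 + 1
18 + 2 + 2
17 + 4 + 1
17 + 3 + 2
16 + 5 + 1
16 + 4 + 2
16 + 3 + 3
15 + 6 + 1
15 + 5 + 2
15 + 4 + 3
…and 28 more, for 40 total.

40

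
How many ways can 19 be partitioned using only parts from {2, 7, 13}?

2

They are:
2,2,2,13
2,2,2,2,2,2,7
Counting gives 2.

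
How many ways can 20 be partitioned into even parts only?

42

There are too many to list fully; the first 12 (by largest part) are:
20
18+2
16+4
16+2+2
14+6
14+4+2
14+2+2+2
12+8
12+6+2
12+4+4
12+4+2+2
12+2+2+2+2
…and 30 more, for 42 total.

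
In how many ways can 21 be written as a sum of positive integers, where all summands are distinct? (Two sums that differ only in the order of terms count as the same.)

76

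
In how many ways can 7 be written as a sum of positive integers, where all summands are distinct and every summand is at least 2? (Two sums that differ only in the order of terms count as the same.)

Listing the qualifying partitions of 7:
7
5, 2
4, 3
That's 3 in total.

3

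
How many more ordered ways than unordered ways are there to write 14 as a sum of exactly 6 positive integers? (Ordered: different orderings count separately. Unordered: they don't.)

1267

Compositions: C(13,5) = 1287.
Unordered (partitions into 6 parts): 20.
Difference: 1287 − 20 = 1267.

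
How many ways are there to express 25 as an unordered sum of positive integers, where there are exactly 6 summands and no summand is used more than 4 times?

231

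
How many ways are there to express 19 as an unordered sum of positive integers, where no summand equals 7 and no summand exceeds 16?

Direct enumeration gives 409 partitions.

409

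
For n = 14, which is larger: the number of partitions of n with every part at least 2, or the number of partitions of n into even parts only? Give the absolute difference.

Partitions of 14 with every part at least 2: 34.
Partitions of 14 into even parts only: 15.
|34 − 15| = 19.

19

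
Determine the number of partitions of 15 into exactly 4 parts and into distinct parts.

6

Enumerating:
9, 3, 2, 1
8, 4, 2, 1
7, 5, 2, 1
7, 4, 3, 1
6, 5, 3, 1
6, 4, 3, 2
That's 6 in total.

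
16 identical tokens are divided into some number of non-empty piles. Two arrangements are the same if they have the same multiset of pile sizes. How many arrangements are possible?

231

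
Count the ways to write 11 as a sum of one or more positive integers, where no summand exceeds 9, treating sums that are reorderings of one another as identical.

There are too many to list fully; the first 12 (by largest part) are:
2+9
1+1+9
3+8
1+2+8
1+1+1+8
4+7
1+3+7
2+2+7
1+1+2+7
1+1+1+1+7
5+6
1+4+6
…and 42 more, for 54 total.

54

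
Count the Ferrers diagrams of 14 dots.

135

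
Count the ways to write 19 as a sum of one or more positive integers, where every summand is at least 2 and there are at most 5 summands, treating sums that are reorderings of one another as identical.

80

Systematic enumeration (by largest part, then next-largest, …) yields 80.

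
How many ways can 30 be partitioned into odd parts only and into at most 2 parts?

Listing the qualifying partitions of 30:
29,1
27,3
25,5
23,7
21,9
19,11
17,13
15,15
Counting gives 8.

8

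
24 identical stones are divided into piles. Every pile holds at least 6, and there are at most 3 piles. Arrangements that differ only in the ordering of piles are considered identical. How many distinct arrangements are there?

15

The partitions of 24 that satisfy the conditions:
24
6,18
7,17
8,16
9,15
10,14
11,13
12,12
6,6,12
6,7,11
6,8,10
7,7,10
6,9,9
7,8,9
8,8,8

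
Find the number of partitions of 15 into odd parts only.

27

A partial list (first 12 by largest part):
15
13 + 1 + 1
11 + 3 + 1
11 + 1 + 1 + 1 + 1
9 + 5 + 1
9 + 3 + 3
9 + 3 + 1 + 1 + 1
9 + 1 + 1 + 1 + 1 + 1 + 1
7 + 7 + 1
7 + 5 + 3
7 + 5 + 1 + 1 + 1
7 + 3 + 3 + 1 + 1
…and 15 more, for 27 total.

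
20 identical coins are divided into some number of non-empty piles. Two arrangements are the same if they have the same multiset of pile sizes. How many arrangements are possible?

Counting exhaustively, 627 partitions satisfy the conditions.

627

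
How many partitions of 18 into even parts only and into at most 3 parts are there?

The partitions of 18 that satisfy the conditions:
18
16,2
14,4
14,2,2
12,6
12,4,2
10,8
10,6,2
10,4,4
8,8,2
8,6,4
6,6,6
Counting gives 12.

12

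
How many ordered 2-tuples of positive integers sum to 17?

Equivalently, choose which 1 of the 16 gaps become plus signs: C(16,1) = 16.

16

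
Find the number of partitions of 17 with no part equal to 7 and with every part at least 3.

20

Enumerating:
17
14+3
13+4
12+5
11+6
11+3+3
10+4+3
9+8
9+5+3
9+4+4
8+6+3
8+5+4
8+3+3+3
6+6+5
6+5+3+3
6+4+4+3
5+5+4+3
5+4+4+4
5+3+3+3+3
4+4+3+3+3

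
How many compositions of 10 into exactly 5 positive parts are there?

126

Equivalently, choose which 4 of the 9 gaps become plus signs: C(9,4) = 126.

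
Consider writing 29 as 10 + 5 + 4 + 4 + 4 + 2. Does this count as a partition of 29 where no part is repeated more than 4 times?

Yes

The parts sum to 29, and the condition 'no summand is used more than 4 times' holds.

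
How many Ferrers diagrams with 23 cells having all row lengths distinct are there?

104

Direct enumeration gives 104 partitions.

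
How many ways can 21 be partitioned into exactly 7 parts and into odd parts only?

Listing the qualifying partitions of 21:
15+1+1+1+1+1+1
13+3+1+1+1+1+1
11+5+1+1+1+1+1
11+3+3+1+1+1+1
9+7+1+1+1+1+1
9+5+3+1+1+1+1
9+3+3+3+1+1+1
7+7+3+1+1+1+1
7+5+5+1+1+1+1
7+5+3+3+1+1+1
7+3+3+3+3+1+1
5+5+5+3+1+1+1
5+5+3+3+3+1+1
5+3+3+3+3+3+1
3+3+3+3+3+3+3

15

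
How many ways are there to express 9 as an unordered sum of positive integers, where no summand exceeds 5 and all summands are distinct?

They are:
4 + 5
1 + 3 + 5
2 + 3 + 4
That's 3 in total.

3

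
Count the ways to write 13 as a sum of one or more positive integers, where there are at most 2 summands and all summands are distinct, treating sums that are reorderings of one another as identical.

7

Listing the qualifying partitions of 13:
13
1 + 12
2 + 11
3 + 10
4 + 9
5 + 8
6 + 7
Counting gives 7.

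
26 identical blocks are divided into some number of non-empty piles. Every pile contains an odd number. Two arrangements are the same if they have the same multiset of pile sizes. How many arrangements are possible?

A full systematic count gives 165.

165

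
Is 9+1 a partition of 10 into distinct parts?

Yes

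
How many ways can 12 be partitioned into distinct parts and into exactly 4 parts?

The partitions of 12 that satisfy the conditions:
6,3,2,1
5,4,2,1
Counting gives 2.

2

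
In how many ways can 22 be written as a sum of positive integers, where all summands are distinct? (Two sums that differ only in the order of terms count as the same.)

A full systematic count gives 89.

89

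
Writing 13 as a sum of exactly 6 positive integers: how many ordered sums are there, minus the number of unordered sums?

778

Ordered (compositions into 6 parts): C(12,5) = 792.
Partitions of 13 into exactly 6 parts: 14.
Difference: 792 − 14 = 778.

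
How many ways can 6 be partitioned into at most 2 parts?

4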